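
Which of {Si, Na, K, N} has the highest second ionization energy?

The second ionization energy removes an electron from the +1 ion. For each element: Si⁺ still has 3 valence electrons; Na⁺ is the bare [Ne] core; K⁺ is the bare [Ar] core; N⁺ still has 4 valence electrons.
Core electrons are held far more tightly than valence electrons, so K and Na top the IE_2 order.
Valence configurations: Si⁺ [Ne]3s²3p¹, N⁺ [He]2s²2p².
Tabulated IE_2 (kJ/mol): Si 1577, Na 4562, K 3052, N 2856.
So the second ionization energies run Si < N < K < Na.

Na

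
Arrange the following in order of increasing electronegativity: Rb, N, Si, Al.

Smaller atoms with higher effective nuclear charge are more electronegative.
Here both period and group differ, so the two effects have to be weighed against each other.
Al > Rb: both effects reinforce here, so Al is clearly the higher of the two.
Si > Al: Si lies to the right of Al in period 3, so the across-period effect alone puts Si higher.
N > Si: relative to Si, both the across-period and down-group shifts push N's electronegativity up.
Tabulated electronegativity (Pauling): N 3.04, Al 1.61, Si 1.90, Rb 0.82.
So from lowest to highest: Rb < Al < Si < N.

Rb, Al, Si, N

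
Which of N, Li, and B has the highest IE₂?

Li

After 1 electron has been removed, what remains? N⁺ still has 4 valence electrons; Li⁺ is the bare [He] core; B⁺ still has 2 valence electrons.
Pulling an electron out of a noble-gas core costs far more than removing a remaining valence electron, so Li sits at the high end of IE_2.
Valence configurations: N⁺ [He]2s²2p², B⁺ [He]2s².
The numbers (kJ/mol): N 2856, Li 7298, B 2427.
Hence IE_2: B < N < Li.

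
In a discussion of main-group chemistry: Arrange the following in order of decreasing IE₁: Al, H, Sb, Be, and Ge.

Across a period the outer electron is held more tightly (higher IE₁); down a group it sits in a higher shell, more shielded, and comes off more easily.
These sit on a diagonal, where the across-period and down-group effects partly cancel.
Ge > Al: period and group pull opposite ways; the across-period shift dominates (762 vs 578 kJ/mol).
Sb > Ge: the two effects oppose for this pair; the across-period effect wins (831 vs 762 kJ/mol).
Be > Sb: period and group pull opposite ways; the down-group shift dominates (900 vs 831 kJ/mol).
H > Be: period and group pull opposite ways; the down-group shift dominates (1312 vs 900 kJ/mol).
Approximate values (kJ/mol): H 1312, Be 900, Al 578, Ge 762, Sb 831.
So from highest to lowest: H > Be > Sb > Ge > Al.

H, Be, Sb, Ge, Al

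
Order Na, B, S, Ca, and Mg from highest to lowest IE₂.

Na, B, S, Mg, Ca

The second ionization energy removes an electron from the +1 ion. For each element: Na⁺ is the bare [Ne] core; B⁺ still has 2 valence electrons; S⁺ still has 5 valence electrons; Ca⁺ still has 1 valence electron; Mg⁺ still has 1 valence electron.
Pulling an electron out of a noble-gas core costs far more than removing a remaining valence electron, so Na sits at the high end of IE_2.
Valence configurations: B⁺ [He]2s², S⁺ [Ne]3s²3p³, Ca⁺ [Ar]4s¹, Mg⁺ [Ne]3s¹.
Approximate IE_2 values (kJ/mol): Na 4562, B 2427, S 2252, Ca 1145, Mg 1451.
Putting it together, IE_2: Ca < Mg < S < B < Na.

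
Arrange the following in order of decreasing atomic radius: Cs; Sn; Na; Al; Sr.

Cs > Sr > Na > Sn > Al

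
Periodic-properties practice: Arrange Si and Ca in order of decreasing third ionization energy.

Ca > Si

After 2 electrons have been removed, what remains? Si²⁺ still has 2 valence electrons; Ca²⁺ is the bare [Ar] core.
Breaking into a closed-shell core is much more expensive than removing a leftover valence electron — Ca has the largest IE_3 here.
Tabulated IE_3 (kJ/mol): Si 3232, Ca 4912.
Putting it together, IE_3: Si < Ca.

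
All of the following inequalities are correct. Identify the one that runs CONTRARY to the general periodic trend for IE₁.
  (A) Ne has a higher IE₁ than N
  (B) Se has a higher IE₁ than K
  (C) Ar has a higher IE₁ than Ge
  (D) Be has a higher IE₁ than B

(D)

The general trend: IE₁ increases across a period and decreases down a group.
(A) Ne (period 2, group 18) vs N (period 2, group 15): the stated order agrees with the simple trend.
(B) Se (period 4, group 16) vs K (period 4, group 1): the stated order agrees with the simple trend.
(C) Ar (period 3, group 18) vs Ge (period 4, group 14): the stated order agrees with the simple trend.
(D) Be (period 2, group 2) vs B (period 2, group 13): the stated order contradicts the simple trend.
The exception is (D): removing B's lone 2p electron is easier than breaking Be's filled 2s².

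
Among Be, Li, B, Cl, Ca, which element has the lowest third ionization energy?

B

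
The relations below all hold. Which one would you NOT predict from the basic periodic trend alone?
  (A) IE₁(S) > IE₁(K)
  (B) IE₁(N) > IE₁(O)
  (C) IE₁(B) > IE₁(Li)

The general trend: first ionization energy increases across a period and decreases down a group.
(A) S (period 3, group 16) vs K (period 4, group 1): the stated order agrees with the simple trend.
(B) N (period 2, group 15) vs O (period 2, group 16): the stated order contradicts the simple trend.
(C) B (period 2, group 13) vs Li (period 2, group 1): the stated order agrees with the simple trend.
The exception is (B): pairing an electron in O's 2p⁴ costs repulsion energy, so O ionizes more easily than half-filled N (2p³).

(B)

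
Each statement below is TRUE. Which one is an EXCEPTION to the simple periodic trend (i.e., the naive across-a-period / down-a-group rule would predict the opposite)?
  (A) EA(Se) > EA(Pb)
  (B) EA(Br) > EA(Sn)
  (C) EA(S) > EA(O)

The general trend: electron affinity increases across a period and decreases down a group.
(A) Se (period 4, group 16) vs Pb (period 6, group 14): the stated order agrees with the simple trend.
(B) Br (period 4, group 17) vs Sn (period 5, group 14): the stated order agrees with the simple trend.
(C) S (period 3, group 16) vs O (period 2, group 16): the stated order contradicts the simple trend.
The exception is (C): the compact 2p subshell of O repels the added electron more than S's larger 3p does.

(C)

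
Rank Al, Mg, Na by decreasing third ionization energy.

Mg > Na > Al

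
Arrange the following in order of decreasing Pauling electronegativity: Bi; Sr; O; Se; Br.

O > Br > Se > Bi > Sr

O is in period 2, group 16; Se is in period 4, group 16; Br is in period 4, group 17; Sr is in period 5, group 2; Bi is in period 6, group 15.
Atoms toward the upper right of the periodic table pull bonding electrons most strongly.
Neither a single period nor a single group — weigh both effects.
Bi > Sr: period and group pull opposite ways; the across-period shift dominates (2.02 vs 0.95).
Se > Bi: both effects reinforce here, so Se is clearly the higher of the two.
Br > Se: both are in period 4; the period trend gives Br the larger value.
O > Br: the two effects oppose for this pair; the down-group effect wins (3.44 vs 2.96).
Tabulated electronegativity (Pauling): O 3.44, Se 2.55, Br 2.96, Sr 0.95, Bi 2.02.
So from highest to lowest: O > Br > Se > Bi > Sr.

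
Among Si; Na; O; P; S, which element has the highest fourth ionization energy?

Na

Consider each +3 ion: Si³⁺ still has 1 valence electron; Na³⁺ is already 2 electrons into the core; O³⁺ still has 3 valence electrons; P³⁺ still has 2 valence electrons; S³⁺ still has 3 valence electrons.
Core electrons are held far more tightly than valence electrons, so Na tops the IE_4 order.
Valence configurations: Si³⁺ [Ne]3s¹, O³⁺ [He]2s²2p¹, P³⁺ [Ne]3s², S³⁺ [Ne]3s²3p¹.
S³⁺ loses a lone 3p electron whereas P³⁺ must break into a filled 3s² pair, so IE_4(P) > IE_4(S) even though S has the higher nuclear charge.
Approximate IE_4 values (kJ/mol): Si 4356, Na 9543, O 7469, P 4964, S 4556.
So the fourth ionization energies run Si < S < P < O < Na.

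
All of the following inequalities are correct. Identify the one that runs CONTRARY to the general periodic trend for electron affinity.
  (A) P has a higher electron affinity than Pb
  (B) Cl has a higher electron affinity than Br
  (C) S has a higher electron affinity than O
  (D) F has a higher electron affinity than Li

(C)

The general trend: electron affinity increases across a period and decreases down a group.
(A) P (period 3, group 15) vs Pb (period 6, group 14): the stated order agrees with the simple trend.
(B) Cl (period 3, group 17) vs Br (period 4, group 17): the stated order agrees with the simple trend.
(C) S (period 3, group 16) vs O (period 2, group 16): the stated order contradicts the simple trend.
(D) F (period 2, group 17) vs Li (period 2, group 1): the stated order agrees with the simple trend.
The exception is (C): the compact 2p subshell of O repels the added electron more than S's larger 3p does.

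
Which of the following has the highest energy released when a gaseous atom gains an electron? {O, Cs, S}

O is in period 2, group 16; S is in period 3, group 16; Cs is in period 6, group 1.
Electron affinity generally becomes more exothermic across a period toward the halogens and less exothermic down a group.
Here both period and group differ, so the two effects have to be weighed against each other.
O > Cs: both effects reinforce here, so O is clearly the higher of the two.
S > O: this pair runs against the simple trend — see the exception note.
Note the exception: S has a higher electron affinity than O, contrary to the simple trend — the compact 2p subshell of O repels the added electron more than S's larger 3p does.
For reference (kJ/mol): O 141, S 200, Cs 46.
The highest energy released when a gaseous atom gains an electron among these belongs to S.

S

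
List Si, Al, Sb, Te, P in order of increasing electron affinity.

Al < P < Sb < Si < Te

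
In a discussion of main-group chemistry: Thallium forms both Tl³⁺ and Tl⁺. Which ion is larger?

Tl⁺

Both ions have Z = 81 protons, but Tl³⁺ has lost more electrons, so its remaining electrons feel a larger effective nuclear charge per electron and are pulled in more tightly.
Higher positive charge → smaller ion, so Tl⁺ > Tl³⁺.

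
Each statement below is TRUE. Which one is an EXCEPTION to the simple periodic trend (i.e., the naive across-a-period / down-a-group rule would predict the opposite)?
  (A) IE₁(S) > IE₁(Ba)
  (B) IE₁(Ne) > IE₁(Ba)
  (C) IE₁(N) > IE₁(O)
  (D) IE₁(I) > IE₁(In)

(C)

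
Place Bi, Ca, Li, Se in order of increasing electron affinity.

Ca < Li < Bi < Se

Electron affinity generally becomes more exothermic across a period toward the halogens and less exothermic down a group.
Neither a single period nor a single group — weigh both effects.
Li > Ca: period and group pull opposite ways; the down-group shift dominates (60 vs 2 kJ/mol).
Bi > Li: period and group pull opposite ways; the across-period shift dominates (91 vs 60 kJ/mol).
Se > Bi: relative to Bi, both the across-period and down-group shifts push Se's electron affinity up.
For reference (kJ/mol): Li 60, Ca 2, Se 195, Bi 91.
So from lowest to highest: Ca < Li < Bi < Se.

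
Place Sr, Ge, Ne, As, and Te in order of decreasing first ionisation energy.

Ne > As > Te > Ge > Sr

Ne is in period 2, group 18; Ge is in period 4, group 14; As is in period 4, group 15; Sr is in period 5, group 2; Te is in period 5, group 16.
First ionization energy rises across a period (greater Z_eff holds electrons more tightly) and falls down a group (valence electrons are farther from the nucleus).
Neither a single period nor a single group — weigh both effects.
Ge > Sr: relative to Sr, both the across-period and down-group shifts push Ge's first ionization energy up.
Te > Ge: period and group pull opposite ways; the across-period shift dominates (869 vs 762 kJ/mol).
As > Te: the two effects oppose for this pair; the down-group effect wins (947 vs 869 kJ/mol).
Ne > As: relative to As, both the across-period and down-group shifts push Ne's first ionization energy up.
For reference (kJ/mol): Ne 2081, Ge 762, As 947, Sr 550, Te 869.
So from highest to lowest: Ne > As > Te > Ge > Sr.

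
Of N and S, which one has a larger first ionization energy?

N is in period 2, group 15; S is in period 3, group 16.
First ionization energy rises across a period (greater Z_eff holds electrons more tightly) and falls down a group (valence electrons are farther from the nucleus).
A diagonal step moves right (one effect) and down (the opposite effect) at once.
N > S: period and group pull opposite ways; the down-group shift dominates (1402 vs 1000 kJ/mol).
Approximate values (kJ/mol): N 1402, S 1000.
So N has the larger first ionization energy (N > S).

N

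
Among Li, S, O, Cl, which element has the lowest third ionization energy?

IE_3 is the cost of taking one more electron from the +2 cation: Li²⁺ is already 1 electron into the core; S²⁺ still has 4 valence electrons; O²⁺ still has 4 valence electrons; Cl²⁺ still has 5 valence electrons.
Pulling an electron out of a noble-gas core costs far more than removing a remaining valence electron, so Li sits at the high end of IE_3.
Valence configurations: S²⁺ [Ne]3s²3p², O²⁺ [He]2s²2p², Cl²⁺ [Ne]3s²3p³.
The numbers (kJ/mol): Li 11815, S 3357, O 5300, Cl 3822.
Overall IE_3 order: S < Cl < O < Li.

S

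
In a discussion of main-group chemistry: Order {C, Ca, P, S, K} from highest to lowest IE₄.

Ca > C > K > P > S

The fourth ionization energy removes an electron from the +3 ion. For each element: C³⁺ still has 1 valence electron; Ca³⁺ is already 1 electron into the core; P³⁺ still has 2 valence electrons; S³⁺ still has 3 valence electrons; K³⁺ is already 2 electrons into the core.
Usually core removal costs more than valence removal, but here the competition is close: a tightly held n=2 valence electron can cost more to remove than an n=3 core electron, so the actual values have to decide it.
Valence configurations: C³⁺ [He]2s¹, P³⁺ [Ne]3s², S³⁺ [Ne]3s²3p¹.
S³⁺ loses a lone 3p electron whereas P³⁺ must break into a filled 3s² pair, so IE_4(P) > IE_4(S) even though S has the higher nuclear charge.
Tabulated IE_4 (kJ/mol): C 6223, Ca 6491, P 4964, S 4556, K 5877.
Putting it together, IE_4: S < P < K < C < Ca.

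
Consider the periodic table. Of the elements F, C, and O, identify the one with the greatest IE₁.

C is in period 2, group 14; O is in period 2, group 16; F is in period 2, group 17.
IE₁ increases left→right with effective nuclear charge and decreases top→bottom as the valence shell moves farther out.
All lie in period 2, so first ionization energy increases left to right.
The greatest IE₁ among these belongs to F.

F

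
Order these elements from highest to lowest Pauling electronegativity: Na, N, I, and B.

B is in period 2, group 13; N is in period 2, group 15; Na is in period 3, group 1; I is in period 5, group 17.
EN rises left→right (higher Z_eff, smaller atoms) and falls top→bottom (larger, more shielded atoms).
These span different periods and groups, so the two trends combine.
B > Na: relative to Na, both the across-period and down-group shifts push B's electronegativity up.
I > B: period and group pull opposite ways; the across-period shift dominates (2.66 vs 2.04).
N > I: period and group pull opposite ways; the down-group shift dominates (3.04 vs 2.66).
Approximate values (Pauling): B 2.04, N 3.04, Na 0.93, I 2.66.
So from highest to lowest: N > I > B > Na.

N > I > B > Na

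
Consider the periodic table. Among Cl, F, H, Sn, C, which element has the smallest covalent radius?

H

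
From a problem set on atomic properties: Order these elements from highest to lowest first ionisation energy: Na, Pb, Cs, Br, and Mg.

Br > Mg > Pb > Na > Cs

Na is in period 3, group 1; Mg is in period 3, group 2; Br is in period 4, group 17; Cs is in period 6, group 1; Pb is in period 6, group 14.
Across a period the outer electron is held more tightly (higher IE₁); down a group it sits in a higher shell, more shielded, and comes off more easily.
Here both period and group differ, so the two effects have to be weighed against each other.
Na > Cs: they share group 1; the group trend gives Na the larger value.
Pb > Na: period and group pull opposite ways; the across-period shift dominates (716 vs 496 kJ/mol).
Mg > Pb: period and group pull opposite ways; the down-group shift dominates (738 vs 716 kJ/mol).
Br > Mg: the two effects oppose for this pair; the across-period effect wins (1140 vs 738 kJ/mol).
Tabulated first ionization energy (kJ/mol): Na 496, Mg 738, Br 1140, Cs 376, Pb 716.
So from highest to lowest: Br > Mg > Pb > Na > Cs.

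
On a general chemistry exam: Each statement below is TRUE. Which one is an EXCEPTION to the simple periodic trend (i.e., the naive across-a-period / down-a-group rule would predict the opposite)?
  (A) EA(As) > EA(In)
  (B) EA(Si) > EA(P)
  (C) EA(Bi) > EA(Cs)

(B)

The general trend: electron affinity increases across a period and decreases down a group.
(A) As (period 4, group 15) vs In (period 5, group 13): the stated order agrees with the simple trend.
(B) Si (period 3, group 14) vs P (period 3, group 15): the stated order contradicts the simple trend.
(C) Bi (period 6, group 15) vs Cs (period 6, group 1): the stated order agrees with the simple trend.
The exception is (B): adding an electron to P's half-filled 3p³ is unfavourable, so Si (3p²) has the more exothermic EA.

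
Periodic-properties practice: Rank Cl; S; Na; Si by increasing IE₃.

After 2 electrons have been removed, what remains? Cl²⁺ still has 5 valence electrons; S²⁺ still has 4 valence electrons; Na²⁺ is already 1 electron into the core; Si²⁺ still has 2 valence electrons.
Pulling an electron out of a noble-gas core costs far more than removing a remaining valence electron, so Na sits at the high end of IE_3.
Valence configurations: Cl²⁺ [Ne]3s²3p³, S²⁺ [Ne]3s²3p², Si²⁺ [Ne]3s².
Tabulated IE_3 (kJ/mol): Cl 3822, S 3357, Na 6910, Si 3232.
So the third ionization energies run Si < S < Cl < Na.

Si < S < Cl < Na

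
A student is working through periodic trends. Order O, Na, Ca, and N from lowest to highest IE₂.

Consider each +1 ion: O⁺ still has 5 valence electrons; Na⁺ is the bare [Ne] core; Ca⁺ still has 1 valence electron; N⁺ still has 4 valence electrons.
Breaking into a closed-shell core is much more expensive than removing a leftover valence electron — Na has the largest IE_2 here.
Valence configurations: O⁺ [He]2s²2p³, Ca⁺ [Ar]4s¹, N⁺ [He]2s²2p².
The numbers (kJ/mol): O 3388, Na 4562, Ca 1145, N 2856.
Overall IE_2 order: Ca < N < O < Na.

Ca, N, O, Na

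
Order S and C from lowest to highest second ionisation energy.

IE_2 is the cost of taking one more electron from the +1 cation: S⁺ still has 5 valence electrons; C⁺ still has 3 valence electrons.
All are still removing valence electrons, so compare the +1 ions as you would atoms: IE_2 generally rises across a period (higher Z_eff) and falls down a group (larger shell), subject to the usual subshell exceptions.
Valence configurations: S⁺ [Ne]3s²3p³, C⁺ [He]2s²2p¹.
The numbers (kJ/mol): S 2252, C 2353.
Putting it together, IE_2: S < C.

S < C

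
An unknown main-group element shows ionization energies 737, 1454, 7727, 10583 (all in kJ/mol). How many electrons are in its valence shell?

Look for the largest jump between consecutive ionization energies: IE3/IE2 ≈ 5.3, far larger than any earlier ratio.
That jump marks the point where a core electron is being removed. So the atom has 2 valence electrons.

2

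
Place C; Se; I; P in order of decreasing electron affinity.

C is in period 2, group 14; P is in period 3, group 15; Se is in period 4, group 16; I is in period 5, group 17.
Adding an electron releases more energy for atoms nearer the top right (short of the noble gases).
These sit on a diagonal, where the across-period and down-group effects partly cancel.
C > P: the two effects oppose for this pair; the down-group effect wins (122 vs 72 kJ/mol).
Se > C: period and group pull opposite ways; the across-period shift dominates (195 vs 122 kJ/mol).
I > Se: the two effects oppose for this pair; the across-period effect wins (295 vs 195 kJ/mol).
For reference (kJ/mol): C 122, P 72, Se 195, I 295.
So from highest to lowest: I > Se > C > P.

I > Se > C > P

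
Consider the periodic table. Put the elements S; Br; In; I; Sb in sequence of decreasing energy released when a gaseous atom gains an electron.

S is in period 3, group 16; Br is in period 4, group 17; In is in period 5, group 13; Sb is in period 5, group 15; I is in period 5, group 17.
EA tends to increase across a period and decrease down a group, though the pattern is less regular than for IE or radius.
Here both period and group differ, so the two effects have to be weighed against each other.
Sb > In: both are in period 5; the period trend gives Sb the larger value.
S > Sb: both effects reinforce here, so S is clearly the higher of the two.
I > S: period and group pull opposite ways; the across-period shift dominates (295 vs 200 kJ/mol).
Br > I: Br sits above I in group 17, so the down-group effect alone puts Br higher.
Tabulated electron affinity (kJ/mol): S 200, Br 325, In 29, Sb 103, I 295.
So from highest to lowest: Br > I > S > Sb > In.

Br, I, S, Sb, In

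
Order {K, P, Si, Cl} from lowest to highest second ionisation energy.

Consider each +1 ion: K⁺ is the bare [Ar] core; P⁺ still has 4 valence electrons; Si⁺ still has 3 valence electrons; Cl⁺ still has 6 valence electrons.
Pulling an electron out of a noble-gas core costs far more than removing a remaining valence electron, so K sits at the high end of IE_2.
Valence configurations: P⁺ [Ne]3s²3p², Si⁺ [Ne]3s²3p¹, Cl⁺ [Ne]3s²3p⁴.
The numbers (kJ/mol): K 3052, P 1907, Si 1577, Cl 2298.
So the second ionization energies run Si < P < Cl < K.

Si, P, Cl, K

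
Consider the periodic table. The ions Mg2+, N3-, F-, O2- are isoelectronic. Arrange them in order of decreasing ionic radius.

All of these have 10 electrons, so size is governed by nuclear charge alone: the more protons, the stronger the pull on the same electron cloud, and the smaller the ion.
Nuclear charges: Mg2+ (Z=12), F- (Z=9), O2- (Z=8), N3- (Z=7).
Largest to smallest: N3- > O2- > F- > Mg2+.

N3- > O2- > F- > Mg2+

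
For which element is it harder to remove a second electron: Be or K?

IE_2 is the cost of taking one more electron from the +1 cation: Be⁺ still has 1 valence electron; K⁺ is the bare [Ar] core.
Core electrons are held far more tightly than valence electrons, so K tops the IE_2 order.
Approximate IE_2 values (kJ/mol): Be 1757, K 3052.
Hence IE_2: Be < K.

K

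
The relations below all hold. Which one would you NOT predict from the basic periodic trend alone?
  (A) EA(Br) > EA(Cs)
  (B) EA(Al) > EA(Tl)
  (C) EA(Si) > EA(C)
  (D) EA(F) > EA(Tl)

The general trend: electron affinity increases across a period and decreases down a group.
(A) Br (period 4, group 17) vs Cs (period 6, group 1): the stated order agrees with the simple trend.
(B) Al (period 3, group 13) vs Tl (period 6, group 13): the stated order agrees with the simple trend.
(C) Si (period 3, group 14) vs C (period 2, group 14): the stated order contradicts the simple trend.
(D) F (period 2, group 17) vs Tl (period 6, group 13): the stated order agrees with the simple trend.
The exception is (C): Si's larger, more diffuse 3p orbitals accept an added electron slightly more readily than C's compact 2p.

(C)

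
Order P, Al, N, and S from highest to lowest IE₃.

N > S > P > Al

After 2 electrons have been removed, what remains? P²⁺ still has 3 valence electrons; Al²⁺ still has 1 valence electron; N²⁺ still has 3 valence electrons; S²⁺ still has 4 valence electrons.
All are still removing valence electrons, so compare the +2 ions as you would atoms: IE_3 generally rises across a period (higher Z_eff) and falls down a group (larger shell), subject to the usual subshell exceptions.
Valence configurations: P²⁺ [Ne]3s²3p¹, Al²⁺ [Ne]3s¹, N²⁺ [He]2s²2p¹, S²⁺ [Ne]3s²3p².
Tabulated IE_3 (kJ/mol): P 2914, Al 2745, N 4578, S 3357.
So the third ionization energies run Al < P < S < N.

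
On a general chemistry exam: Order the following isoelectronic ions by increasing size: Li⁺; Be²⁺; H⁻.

All of these have 2 electrons, so size is governed by nuclear charge alone: the more protons, the stronger the pull on the same electron cloud, and the smaller the ion.
Nuclear charges: Be²⁺ (Z=4), Li⁺ (Z=3), H⁻ (Z=1).
Smallest to largest: Be²⁺ < Li⁺ < H⁻.

Be²⁺ < Li⁺ < H⁻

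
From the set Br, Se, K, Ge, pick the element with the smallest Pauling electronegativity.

Atoms toward the upper right of the periodic table pull bonding electrons most strongly.
All lie in period 4, so electronegativity increases left to right.
The smallest Pauling electronegativity among these belongs to K.

K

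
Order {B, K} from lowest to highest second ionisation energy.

Consider each +1 ion: B⁺ still has 2 valence electrons; K⁺ is the bare [Ar] core.
Pulling an electron out of a noble-gas core costs far more than removing a remaining valence electron, so K sits at the high end of IE_2.
Tabulated IE_2 (kJ/mol): B 2427, K 3052.
So the second ionization energies run B < K.

B < K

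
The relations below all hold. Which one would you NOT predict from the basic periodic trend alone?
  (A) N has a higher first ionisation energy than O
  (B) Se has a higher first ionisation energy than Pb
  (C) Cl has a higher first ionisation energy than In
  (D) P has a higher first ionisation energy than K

(A)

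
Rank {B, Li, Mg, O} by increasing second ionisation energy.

After 1 electron has been removed, what remains? B⁺ still has 2 valence electrons; Li⁺ is the bare [He] core; Mg⁺ still has 1 valence electron; O⁺ still has 5 valence electrons.
Core electrons are held far more tightly than valence electrons, so Li tops the IE_2 order.
Valence configurations: B⁺ [He]2s², Mg⁺ [Ne]3s¹, O⁺ [He]2s²2p³.
Tabulated IE_2 (kJ/mol): B 2427, Li 7298, Mg 1451, O 3388.
Hence IE_2: Mg < B < O < Li.

Mg < B < O < Li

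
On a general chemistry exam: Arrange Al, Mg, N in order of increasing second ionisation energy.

Mg, Al, N

The second ionization energy removes an electron from the +1 ion. For each element: Al⁺ still has 2 valence electrons; Mg⁺ still has 1 valence electron; N⁺ still has 4 valence electrons.
All are still removing valence electrons, so compare the +1 ions as you would atoms: IE_2 generally rises across a period (higher Z_eff) and falls down a group (larger shell), subject to the usual subshell exceptions.
Valence configurations: Al⁺ [Ne]3s², Mg⁺ [Ne]3s¹, N⁺ [He]2s²2p².
Approximate IE_2 values (kJ/mol): Al 1817, Mg 1451, N 2856.
Hence IE_2: Mg < Al < N.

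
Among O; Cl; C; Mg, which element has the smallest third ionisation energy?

Cl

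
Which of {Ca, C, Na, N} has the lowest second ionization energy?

Ca

The second ionization energy removes an electron from the +1 ion. For each element: Ca⁺ still has 1 valence electron; C⁺ still has 3 valence electrons; Na⁺ is the bare [Ne] core; N⁺ still has 4 valence electrons.
Breaking into a closed-shell core is much more expensive than removing a leftover valence electron — Na has the largest IE_2 here.
Valence configurations: Ca⁺ [Ar]4s¹, C⁺ [He]2s²2p¹, N⁺ [He]2s²2p².
Tabulated IE_2 (kJ/mol): Ca 1145, C 2353, Na 4562, N 2856.
Hence IE_2: Ca < C < N < Na.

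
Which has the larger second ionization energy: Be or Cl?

Cl

Consider each +1 ion: Be⁺ still has 1 valence electron; Cl⁺ still has 6 valence electrons.
All are still removing valence electrons, so compare the +1 ions as you would atoms: IE_2 generally rises across a period (higher Z_eff) and falls down a group (larger shell), subject to the usual subshell exceptions.
Valence configurations: Be⁺ [He]2s¹, Cl⁺ [Ne]3s²3p⁴.
Approximate IE_2 values (kJ/mol): Be 1757, Cl 2298.
So the second ionization energies run Be < Cl.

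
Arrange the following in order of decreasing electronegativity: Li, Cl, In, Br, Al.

Electronegativity increases across a period and decreases down a group, tracking effective nuclear charge and atomic size.
Neither a single period nor a single group — weigh both effects.
Al > Li: period and group pull opposite ways; the across-period shift dominates (1.61 vs 0.98).
In > Al: this pair runs against the simple trend — see the exception note.
Br > In: both effects reinforce here, so Br is clearly the higher of the two.
Cl > Br: they share group 17; the group trend gives Cl the larger value.
Note the exception: In has a higher electronegativity than Al, contrary to the simple trend — poor shielding by filled d (and f) subshells raises the heavier element's effective nuclear charge more than the simple down-group trend predicts.
For reference (Pauling): Li 0.98, Al 1.61, Cl 3.16, Br 2.96, In 1.78.
So from highest to lowest: Cl > Br > In > Al > Li.

Cl > Br > In > Al > Li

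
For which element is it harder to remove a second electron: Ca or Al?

Al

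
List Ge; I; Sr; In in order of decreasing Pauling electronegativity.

Ge is in period 4, group 14; Sr is in period 5, group 2; In is in period 5, group 13; I is in period 5, group 17.
Smaller atoms with higher effective nuclear charge are more electronegative.
Here both period and group differ, so the two effects have to be weighed against each other.
In > Sr: In lies to the right of Sr in period 5, so the across-period effect alone puts In higher.
Ge > In: both effects reinforce here, so Ge is clearly the higher of the two.
I > Ge: the two effects oppose for this pair; the across-period effect wins (2.66 vs 2.01).
Tabulated electronegativity (Pauling): Ge 2.01, Sr 0.95, In 1.78, I 2.66.
So from highest to lowest: I > Ge > In > Sr.

I, Ge, In, Sr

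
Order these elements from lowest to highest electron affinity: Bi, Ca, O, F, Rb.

Ca, Rb, Bi, O, F

O is in period 2, group 16; F is in period 2, group 17; Ca is in period 4, group 2; Rb is in period 5, group 1; Bi is in period 6, group 15.
EA tends to increase across a period and decrease down a group, though the pattern is less regular than for IE or radius.
These span different periods and groups, so the two trends combine.
Rb > Ca: this pair runs against the simple trend — see the exception note.
Bi > Rb: the two effects oppose for this pair; the across-period effect wins (91 vs 47 kJ/mol).
O > Bi: both effects reinforce here, so O is clearly the higher of the two.
F > O: both are in period 2; the period trend gives F the larger value.
Note the exception: Rb has a higher electron affinity than Ca, contrary to the simple trend — adding an electron to Ca (ns²) has to open a new, higher-energy np subshell, which is unfavourable.
For reference (kJ/mol): O 141, F 328, Ca 2, Rb 47, Bi 91.
So from lowest to highest: Ca < Rb < Bi < O < F.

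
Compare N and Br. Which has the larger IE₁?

IE₁ increases left→right with effective nuclear charge and decreases top→bottom as the valence shell moves farther out.
Here both period and group differ, so the two effects have to be weighed against each other.
N > Br: period and group pull opposite ways; the down-group shift dominates (1402 vs 1140 kJ/mol).
For reference (kJ/mol): N 1402, Br 1140.
So N has the larger IE₁ (N > Br).

N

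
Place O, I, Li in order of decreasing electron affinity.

Electron affinity generally becomes more exothermic across a period toward the halogens and less exothermic down a group.
Here both period and group differ, so the two effects have to be weighed against each other.
O > Li: O lies to the right of Li in period 2, so the across-period effect alone puts O higher.
I > O: the two effects oppose for this pair; the across-period effect wins (295 vs 141 kJ/mol).
For reference (kJ/mol): Li 60, O 141, I 295.
So from highest to lowest: I > O > Li.

I, O, Li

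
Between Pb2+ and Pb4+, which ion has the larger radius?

Both ions have Z = 82 protons, but Pb4+ has lost more electrons, so its remaining electrons feel a larger effective nuclear charge per electron and are pulled in more tightly.
Higher positive charge → smaller ion, so Pb2+ > Pb4+.

Pb2+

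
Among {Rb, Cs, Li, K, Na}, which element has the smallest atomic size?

Radius decreases left→right (rising Z_eff, same n) and increases top→bottom (higher n).
All are in group 1, so atomic radius increases down the group.
The smallest atomic size among these belongs to Li.

Li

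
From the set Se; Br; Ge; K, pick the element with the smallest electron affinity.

K is in period 4, group 1; Ge is in period 4, group 14; Se is in period 4, group 16; Br is in period 4, group 17.
EA tends to increase across a period and decrease down a group, though the pattern is less regular than for IE or radius.
All lie in period 4, so electron affinity increases left to right.
The smallest electron affinity among these belongs to K.

K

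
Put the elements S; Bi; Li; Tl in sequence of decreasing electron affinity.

S > Bi > Li > Tl

EA tends to increase across a period and decrease down a group, though the pattern is less regular than for IE or radius.
Neither a single period nor a single group — weigh both effects.
Li > Tl: period and group pull opposite ways; the down-group shift dominates (60 vs 19 kJ/mol).
Bi > Li: period and group pull opposite ways; the across-period shift dominates (91 vs 60 kJ/mol).
S > Bi: relative to Bi, both the across-period and down-group shifts push S's electron affinity up.
Tabulated electron affinity (kJ/mol): Li 60, S 200, Tl 19, Bi 91.
So from highest to lowest: S > Bi > Li > Tl.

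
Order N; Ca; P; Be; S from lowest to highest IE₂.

IE_2 is the cost of taking one more electron from the +1 cation: N⁺ still has 4 valence electrons; Ca⁺ still has 1 valence electron; P⁺ still has 4 valence electrons; Be⁺ still has 1 valence electron; S⁺ still has 5 valence electrons.
All are still removing valence electrons, so compare the +1 ions as you would atoms: IE_2 generally rises across a period (higher Z_eff) and falls down a group (larger shell), subject to the usual subshell exceptions.
Valence configurations: N⁺ [He]2s²2p², Ca⁺ [Ar]4s¹, P⁺ [Ne]3s²3p², Be⁺ [He]2s¹, S⁺ [Ne]3s²3p³.
Approximate IE_2 values (kJ/mol): N 2856, Ca 1145, P 1907, Be 1757, S 2252.
So the second ionization energies run Ca < Be < P < S < N.

Ca < Be < P < S < N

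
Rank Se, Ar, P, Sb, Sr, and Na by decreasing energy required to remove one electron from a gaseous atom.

Na is in period 3, group 1; P is in period 3, group 15; Ar is in period 3, group 18; Se is in period 4, group 16; Sr is in period 5, group 2; Sb is in period 5, group 15.
First ionization energy rises across a period (greater Z_eff holds electrons more tightly) and falls down a group (valence electrons are farther from the nucleus).
These span different periods and groups, so the two trends combine.
Sr > Na: period and group pull opposite ways; the across-period shift dominates (550 vs 496 kJ/mol).
Sb > Sr: Sb lies to the right of Sr in period 5, so the across-period effect alone puts Sb higher.
Se > Sb: both effects reinforce here, so Se is clearly the higher of the two.
P > Se: the two effects oppose for this pair; the down-group effect wins (1012 vs 941 kJ/mol).
Ar > P: both are in period 3; the period trend gives Ar the larger value.
Tabulated first ionization energy (kJ/mol): Na 496, P 1012, Ar 1521, Se 941, Sr 550, Sb 831.
So from highest to lowest: Ar > P > Se > Sb > Sr > Na.

Ar > P > Se > Sb > Sr > Na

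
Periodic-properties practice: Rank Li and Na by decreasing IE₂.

IE_2 is the cost of taking one more electron from the +1 cation: Li⁺ is the bare [He] core; Na⁺ is the bare [Ne] core.
All of these are removing an electron from a noble-gas core or deeper; the smaller core (lower principal quantum number) is held far more tightly, and within a period the higher nuclear charge binds the same core more tightly.
The numbers (kJ/mol): Li 7298, Na 4562.
Overall IE_2 order: Na < Li.

Li > Na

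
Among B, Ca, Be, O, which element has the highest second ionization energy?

O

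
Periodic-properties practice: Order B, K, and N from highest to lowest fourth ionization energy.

After 3 electrons have been removed, what remains? B³⁺ is the bare [He] core; K³⁺ is already 2 electrons into the core; N³⁺ still has 2 valence electrons.
Usually core removal costs more than valence removal, but here the competition is close: a tightly held n=2 valence electron can cost more to remove than an n=3 core electron, so the actual values have to decide it.
The numbers (kJ/mol): B 25026, K 5877, N 7475.
Hence IE_4: K < N < B.

B > N > K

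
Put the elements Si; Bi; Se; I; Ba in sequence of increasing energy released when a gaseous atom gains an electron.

Ba, Bi, Si, Se, I

Si is in period 3, group 14; Se is in period 4, group 16; I is in period 5, group 17; Ba is in period 6, group 2; Bi is in period 6, group 15.
Adding an electron releases more energy for atoms nearer the top right (short of the noble gases).
Neither a single period nor a single group — weigh both effects.
Bi > Ba: Bi lies to the right of Ba in period 6, so the across-period effect alone puts Bi higher.
Si > Bi: the two effects oppose for this pair; the down-group effect wins (134 vs 91 kJ/mol).
Se > Si: period and group pull opposite ways; the across-period shift dominates (195 vs 134 kJ/mol).
I > Se: period and group pull opposite ways; the across-period shift dominates (295 vs 195 kJ/mol).
For reference (kJ/mol): Si 134, Se 195, I 295, Ba 14, Bi 91.
So from lowest to highest: Ba < Bi < Si < Se < I.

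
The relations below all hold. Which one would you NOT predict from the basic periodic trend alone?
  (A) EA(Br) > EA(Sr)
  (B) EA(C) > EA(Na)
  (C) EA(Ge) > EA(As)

The general trend: electron affinity increases across a period and decreases down a group.
(A) Br (period 4, group 17) vs Sr (period 5, group 2): the stated order agrees with the simple trend.
(B) C (period 2, group 14) vs Na (period 3, group 1): the stated order agrees with the simple trend.
(C) Ge (period 4, group 14) vs As (period 4, group 15): the stated order contradicts the simple trend.
The exception is (C): adding an electron to As's half-filled 4p³ is unfavourable, so Ge (4p²) has the more exothermic EA.

(C)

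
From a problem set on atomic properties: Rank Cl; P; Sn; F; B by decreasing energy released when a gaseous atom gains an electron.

Cl > F > Sn > P > B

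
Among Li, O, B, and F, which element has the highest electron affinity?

Electron affinity generally becomes more exothermic across a period toward the halogens and less exothermic down a group.
All lie in period 2; the across-period trend (electron affinity increases left to right) applies, with the exception below.
Note the exception: Li has a higher electron affinity than B, contrary to the simple trend — B's ns²np¹ configuration gives only a small electron affinity — the sparsely filled np subshell binds an added electron weakly.
Tabulated electron affinity (kJ/mol): Li 60, B 27, O 141, F 328.
The highest electron affinity among these belongs to F.

F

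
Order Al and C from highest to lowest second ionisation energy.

After 1 electron has been removed, what remains? Al⁺ still has 2 valence electrons; C⁺ still has 3 valence electrons.
All are still removing valence electrons, so compare the +1 ions as you would atoms: IE_2 generally rises across a period (higher Z_eff) and falls down a group (larger shell), subject to the usual subshell exceptions.
Valence configurations: Al⁺ [Ne]3s², C⁺ [He]2s²2p¹.
The numbers (kJ/mol): Al 1817, C 2353.
Hence IE_2: Al < C.

C > Al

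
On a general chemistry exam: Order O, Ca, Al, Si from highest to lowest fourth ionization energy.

Consider each +3 ion: O³⁺ still has 3 valence electrons; Ca³⁺ is already 1 electron into the core; Al³⁺ is the bare [Ne] core; Si³⁺ still has 1 valence electron.
Usually core removal costs more than valence removal, but here the competition is close: a tightly held n=2 valence electron can cost more to remove than an n=3 core electron, so the actual values have to decide it.
Valence configurations: O³⁺ [He]2s²2p¹, Si³⁺ [Ne]3s¹.
The numbers (kJ/mol): O 7469, Ca 6491, Al 11577, Si 4356.
Hence IE_4: Si < Ca < O < Al.

Al > O > Ca > Si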